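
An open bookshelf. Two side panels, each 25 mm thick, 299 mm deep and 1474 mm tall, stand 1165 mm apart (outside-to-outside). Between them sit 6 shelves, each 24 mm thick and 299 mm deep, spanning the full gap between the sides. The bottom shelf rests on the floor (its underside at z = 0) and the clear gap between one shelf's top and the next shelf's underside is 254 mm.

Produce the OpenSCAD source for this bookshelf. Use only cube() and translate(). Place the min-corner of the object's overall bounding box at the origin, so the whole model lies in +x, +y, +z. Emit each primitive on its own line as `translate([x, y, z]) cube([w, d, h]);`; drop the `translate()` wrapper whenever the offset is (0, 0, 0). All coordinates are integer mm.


cube([25, 299, 1474]);
translate([1140, 0, 0]) cube([25, 299, 1474]);
translate([25, 0, 0]) cube([1115, 299, 24]);
translate([25, 0, 278]) cube([1115, 299, 24]);
translate([25, 0, 556]) cube([1115, 299, 24]);
translate([25, 0, 834]) cube([1115, 299, 24]);
translate([25, 0, 1112]) cube([1115, 299, 24]);
translate([25, 0, 1390]) cube([1115, 299, 24]);


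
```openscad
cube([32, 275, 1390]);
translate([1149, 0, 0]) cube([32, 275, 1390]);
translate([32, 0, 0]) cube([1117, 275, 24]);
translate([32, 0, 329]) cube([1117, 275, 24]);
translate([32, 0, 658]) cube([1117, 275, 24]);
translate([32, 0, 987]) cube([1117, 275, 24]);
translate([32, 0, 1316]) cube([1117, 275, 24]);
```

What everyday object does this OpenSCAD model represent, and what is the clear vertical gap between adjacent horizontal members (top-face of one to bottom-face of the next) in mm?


A bookshelf. The clear shelf gap is 305 mm.

Two tall side panels with 5 horizontal boards between them — a bookshelf. The first two shelf undersides are at z = 0 and z = 329; with shelf thickness 24, the clear gap is 329 − 0 − 24 = 305 mm.


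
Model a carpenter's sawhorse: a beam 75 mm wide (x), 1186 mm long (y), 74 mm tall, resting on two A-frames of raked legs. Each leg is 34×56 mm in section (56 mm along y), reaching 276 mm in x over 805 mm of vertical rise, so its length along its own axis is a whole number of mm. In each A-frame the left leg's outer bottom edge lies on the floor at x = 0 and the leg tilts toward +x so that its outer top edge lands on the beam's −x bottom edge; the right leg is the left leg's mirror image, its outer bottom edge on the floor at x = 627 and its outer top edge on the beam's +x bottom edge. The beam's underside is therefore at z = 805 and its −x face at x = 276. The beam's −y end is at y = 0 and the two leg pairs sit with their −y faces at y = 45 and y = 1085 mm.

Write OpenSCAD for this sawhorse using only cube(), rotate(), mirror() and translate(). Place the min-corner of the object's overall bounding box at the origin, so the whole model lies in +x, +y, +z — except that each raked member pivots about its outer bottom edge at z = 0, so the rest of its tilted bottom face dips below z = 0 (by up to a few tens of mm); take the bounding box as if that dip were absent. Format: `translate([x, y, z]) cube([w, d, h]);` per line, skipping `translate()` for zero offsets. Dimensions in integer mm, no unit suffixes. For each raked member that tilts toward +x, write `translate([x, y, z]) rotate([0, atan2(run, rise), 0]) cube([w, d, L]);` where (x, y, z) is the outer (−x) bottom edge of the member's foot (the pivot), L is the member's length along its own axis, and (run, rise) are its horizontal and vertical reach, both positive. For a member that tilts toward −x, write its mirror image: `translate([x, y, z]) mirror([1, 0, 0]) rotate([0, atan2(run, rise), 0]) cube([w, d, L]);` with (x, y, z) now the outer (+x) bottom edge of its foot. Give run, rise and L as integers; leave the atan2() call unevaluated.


translate([276, 0, 805]) cube([75, 1186, 74]);
translate([0, 45, 0]) rotate([0, atan2(276, 805), 0]) cube([34, 56, 851]);
translate([627, 45, 0]) mirror([1, 0, 0]) rotate([0, atan2(276, 805), 0]) cube([34, 56, 851]);
translate([0, 1085, 0]) rotate([0, atan2(276, 805), 0]) cube([34, 56, 851]);
translate([627, 1085, 0]) mirror([1, 0, 0]) rotate([0, atan2(276, 805), 0]) cube([34, 56, 851]);


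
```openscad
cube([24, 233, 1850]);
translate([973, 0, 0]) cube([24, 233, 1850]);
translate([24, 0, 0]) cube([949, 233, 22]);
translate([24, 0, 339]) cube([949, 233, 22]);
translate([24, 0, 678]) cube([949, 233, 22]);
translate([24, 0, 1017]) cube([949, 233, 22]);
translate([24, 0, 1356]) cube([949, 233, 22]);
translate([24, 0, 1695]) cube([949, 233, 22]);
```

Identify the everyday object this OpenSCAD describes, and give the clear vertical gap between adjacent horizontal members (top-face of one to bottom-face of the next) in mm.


A bookshelf. The clear shelf gap is 317 mm.

Two tall side panels with 6 horizontal boards between them — a bookshelf. The first two shelf undersides are at z = 0 and z = 339; with shelf thickness 22, the clear gap is 339 − 0 − 22 = 317 mm.


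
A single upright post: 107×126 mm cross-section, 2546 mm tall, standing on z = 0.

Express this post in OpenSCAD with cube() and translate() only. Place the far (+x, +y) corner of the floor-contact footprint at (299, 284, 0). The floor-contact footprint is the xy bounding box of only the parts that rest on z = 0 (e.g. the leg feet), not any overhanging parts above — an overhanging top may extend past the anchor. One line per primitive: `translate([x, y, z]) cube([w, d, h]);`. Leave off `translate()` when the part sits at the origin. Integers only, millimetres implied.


translate([192, 158, 0]) cube([107, 126, 2546]);


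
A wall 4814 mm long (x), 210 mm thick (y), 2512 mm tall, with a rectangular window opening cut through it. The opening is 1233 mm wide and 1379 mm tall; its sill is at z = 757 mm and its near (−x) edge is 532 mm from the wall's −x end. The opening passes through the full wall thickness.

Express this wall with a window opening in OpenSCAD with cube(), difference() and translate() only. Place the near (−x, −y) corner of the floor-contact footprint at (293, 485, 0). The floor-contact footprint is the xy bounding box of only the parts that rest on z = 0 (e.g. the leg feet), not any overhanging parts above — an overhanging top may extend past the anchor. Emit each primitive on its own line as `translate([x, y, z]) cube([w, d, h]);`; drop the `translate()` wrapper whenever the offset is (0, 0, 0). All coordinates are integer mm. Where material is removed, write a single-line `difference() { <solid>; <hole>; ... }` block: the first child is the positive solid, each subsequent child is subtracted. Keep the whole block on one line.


difference() { translate([293, 485, 0]) cube([4814, 210, 2512]); translate([825, 485, 757]) cube([1233, 210, 1379]); }


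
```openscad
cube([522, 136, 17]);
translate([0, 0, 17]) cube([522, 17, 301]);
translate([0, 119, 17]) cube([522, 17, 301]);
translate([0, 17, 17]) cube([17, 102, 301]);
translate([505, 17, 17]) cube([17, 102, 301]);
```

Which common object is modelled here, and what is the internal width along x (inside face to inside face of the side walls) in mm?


An open box. The internal width is 488 mm.

A 522×136 base slab with four walls standing on it — an open box. The base is 522 mm wide and the walls are 17 mm thick, so the internal width is 522 − 2 × 17 = 488 mm.


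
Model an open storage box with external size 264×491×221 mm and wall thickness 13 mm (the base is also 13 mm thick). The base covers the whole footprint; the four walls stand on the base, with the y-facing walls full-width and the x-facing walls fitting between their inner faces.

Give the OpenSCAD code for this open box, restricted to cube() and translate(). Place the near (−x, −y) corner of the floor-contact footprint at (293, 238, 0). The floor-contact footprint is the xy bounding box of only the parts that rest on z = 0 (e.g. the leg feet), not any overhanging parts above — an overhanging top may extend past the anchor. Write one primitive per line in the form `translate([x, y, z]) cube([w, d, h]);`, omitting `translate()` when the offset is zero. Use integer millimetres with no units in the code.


translate([293, 238, 0]) cube([264, 491, 13]);
translate([293, 238, 13]) cube([264, 13, 208]);
translate([293, 716, 13]) cube([264, 13, 208]);
translate([293, 251, 13]) cube([13, 465, 208]);
translate([544, 251, 13]) cube([13, 465, 208]);


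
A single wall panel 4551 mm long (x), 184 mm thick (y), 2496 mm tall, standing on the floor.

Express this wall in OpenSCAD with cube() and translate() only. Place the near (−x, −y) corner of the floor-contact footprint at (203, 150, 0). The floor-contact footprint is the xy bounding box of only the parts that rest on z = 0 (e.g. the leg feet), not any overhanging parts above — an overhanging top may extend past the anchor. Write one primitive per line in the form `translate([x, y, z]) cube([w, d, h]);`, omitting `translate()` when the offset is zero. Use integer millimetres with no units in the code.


translate([203, 150, 0]) cube([4551, 184, 2496]);


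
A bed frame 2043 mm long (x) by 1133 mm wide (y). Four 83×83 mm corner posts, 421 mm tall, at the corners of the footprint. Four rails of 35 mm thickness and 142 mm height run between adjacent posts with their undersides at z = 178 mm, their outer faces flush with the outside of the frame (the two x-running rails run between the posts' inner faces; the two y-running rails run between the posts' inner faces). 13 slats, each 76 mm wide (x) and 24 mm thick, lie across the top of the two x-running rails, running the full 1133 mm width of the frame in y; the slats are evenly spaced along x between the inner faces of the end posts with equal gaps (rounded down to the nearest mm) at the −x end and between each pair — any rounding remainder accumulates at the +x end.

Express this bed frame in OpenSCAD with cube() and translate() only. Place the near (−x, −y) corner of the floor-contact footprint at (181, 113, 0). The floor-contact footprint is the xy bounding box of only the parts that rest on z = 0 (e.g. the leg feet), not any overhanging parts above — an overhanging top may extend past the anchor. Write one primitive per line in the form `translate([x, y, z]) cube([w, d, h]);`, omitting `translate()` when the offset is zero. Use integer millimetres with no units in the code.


// slat z = rail_z + rail_h = 178 + 142 = 320
// slat gap = ⌊(1877 − 13·76) / 14⌋ = 63
translate([181, 113, 0]) cube([83, 83, 421]);
translate([181, 1163, 0]) cube([83, 83, 421]);
translate([2141, 113, 0]) cube([83, 83, 421]);
translate([2141, 1163, 0]) cube([83, 83, 421]);
translate([264, 113, 178]) cube([1877, 35, 142]);
translate([264, 1211, 178]) cube([1877, 35, 142]);
translate([181, 196, 178]) cube([35, 967, 142]);
translate([2189, 196, 178]) cube([35, 967, 142]);
translate([327, 113, 320]) cube([76, 1133, 24]);
translate([466, 113, 320]) cube([76, 1133, 24]);
translate([605, 113, 320]) cube([76, 1133, 24]);
translate([744, 113, 320]) cube([76, 1133, 24]);
translate([883, 113, 320]) cube([76, 1133, 24]);
translate([1022, 113, 320]) cube([76, 1133, 24]);
translate([1161, 113, 320]) cube([76, 1133, 24]);
translate([1300, 113, 320]) cube([76, 1133, 24]);
translate([1439, 113, 320]) cube([76, 1133, 24]);
translate([1578, 113, 320]) cube([76, 1133, 24]);
translate([1717, 113, 320]) cube([76, 1133, 24]);
translate([1856, 113, 320]) cube([76, 1133, 24]);
translate([1995, 113, 320]) cube([76, 1133, 24]);


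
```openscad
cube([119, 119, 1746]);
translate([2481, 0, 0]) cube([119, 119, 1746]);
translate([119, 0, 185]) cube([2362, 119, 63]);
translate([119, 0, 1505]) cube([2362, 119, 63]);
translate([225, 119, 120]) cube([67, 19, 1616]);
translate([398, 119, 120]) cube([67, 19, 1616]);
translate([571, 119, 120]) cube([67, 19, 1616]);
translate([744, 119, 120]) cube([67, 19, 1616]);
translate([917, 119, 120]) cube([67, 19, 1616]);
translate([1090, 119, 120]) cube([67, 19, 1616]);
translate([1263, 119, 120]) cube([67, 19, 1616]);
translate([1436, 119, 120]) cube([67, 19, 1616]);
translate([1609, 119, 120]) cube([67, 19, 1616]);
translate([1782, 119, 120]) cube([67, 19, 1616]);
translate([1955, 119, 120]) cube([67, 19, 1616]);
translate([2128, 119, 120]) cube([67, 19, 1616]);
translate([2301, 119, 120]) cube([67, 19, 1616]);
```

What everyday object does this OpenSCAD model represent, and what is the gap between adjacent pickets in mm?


A fence section. The picket gap is 106 mm.

Two posts, two rails, 13 pickets — a fence section. Span 2362 mm holds 13 pickets of 67 mm with 14 equal gaps: ⌊(2362 − 13·67) / 14⌋ = 106 mm.


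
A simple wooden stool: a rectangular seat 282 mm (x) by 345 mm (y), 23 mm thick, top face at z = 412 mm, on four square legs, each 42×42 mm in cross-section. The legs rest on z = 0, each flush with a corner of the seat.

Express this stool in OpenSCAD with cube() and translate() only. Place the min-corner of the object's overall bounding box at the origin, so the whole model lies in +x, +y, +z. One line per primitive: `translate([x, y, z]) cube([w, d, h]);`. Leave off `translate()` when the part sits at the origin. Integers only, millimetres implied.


// leg_h = 412 - 23 = 389
translate([0, 0, 389]) cube([282, 345, 23]);
cube([42, 42, 389]);
translate([240, 0, 0]) cube([42, 42, 389]);
translate([0, 303, 0]) cube([42, 42, 389]);
translate([240, 303, 0]) cube([42, 42, 389]);


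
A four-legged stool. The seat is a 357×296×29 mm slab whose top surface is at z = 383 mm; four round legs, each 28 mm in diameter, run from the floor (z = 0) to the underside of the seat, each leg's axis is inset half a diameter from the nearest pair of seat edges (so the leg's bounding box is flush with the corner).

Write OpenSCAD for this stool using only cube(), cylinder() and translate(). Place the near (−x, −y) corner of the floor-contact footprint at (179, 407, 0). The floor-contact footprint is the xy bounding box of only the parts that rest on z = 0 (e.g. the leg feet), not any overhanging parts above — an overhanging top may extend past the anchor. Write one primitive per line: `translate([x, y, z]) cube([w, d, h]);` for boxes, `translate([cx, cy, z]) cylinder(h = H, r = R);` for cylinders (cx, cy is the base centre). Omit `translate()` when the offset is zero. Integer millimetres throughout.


// leg_h = 383 - 29 = 354
translate([179, 407, 354]) cube([357, 296, 29]);
translate([193, 421, 0]) cylinder(h = 354, r = 14);
translate([522, 421, 0]) cylinder(h = 354, r = 14);
translate([193, 689, 0]) cylinder(h = 354, r = 14);
translate([522, 689, 0]) cylinder(h = 354, r = 14);


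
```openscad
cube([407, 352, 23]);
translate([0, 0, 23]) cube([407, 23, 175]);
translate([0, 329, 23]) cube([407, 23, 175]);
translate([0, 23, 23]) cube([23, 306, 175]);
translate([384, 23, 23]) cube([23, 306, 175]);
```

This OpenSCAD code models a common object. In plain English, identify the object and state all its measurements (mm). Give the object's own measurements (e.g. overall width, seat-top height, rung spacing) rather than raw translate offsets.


An open-topped rectangular box: outside dimensions 407×352×198 mm, with a uniform wall and base thickness of 23 mm. The base is a full 407×352 slab on the floor; four walls sit on top of the base. The front and back walls (the −y and +y sides) span the full width; the two side walls fit between them.


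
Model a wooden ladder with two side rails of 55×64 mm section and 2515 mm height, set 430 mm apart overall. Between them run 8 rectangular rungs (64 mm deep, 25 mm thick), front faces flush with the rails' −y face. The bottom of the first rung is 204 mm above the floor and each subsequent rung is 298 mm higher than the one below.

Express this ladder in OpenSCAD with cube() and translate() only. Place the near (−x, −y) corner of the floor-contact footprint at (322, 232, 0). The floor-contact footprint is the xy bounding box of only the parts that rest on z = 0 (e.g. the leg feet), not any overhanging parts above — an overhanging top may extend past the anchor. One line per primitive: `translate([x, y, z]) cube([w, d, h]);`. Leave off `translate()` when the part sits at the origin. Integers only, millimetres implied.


// rung span = 430 - 2*55 = 320
// rung[k] z = 204 + k*298
translate([322, 232, 0]) cube([55, 64, 2515]);
translate([697, 232, 0]) cube([55, 64, 2515]);
translate([377, 232, 204]) cube([320, 64, 25]);
translate([377, 232, 502]) cube([320, 64, 25]);
translate([377, 232, 800]) cube([320, 64, 25]);
translate([377, 232, 1098]) cube([320, 64, 25]);
translate([377, 232, 1396]) cube([320, 64, 25]);
translate([377, 232, 1694]) cube([320, 64, 25]);
translate([377, 232, 1992]) cube([320, 64, 25]);
translate([377, 232, 2290]) cube([320, 64, 25]);


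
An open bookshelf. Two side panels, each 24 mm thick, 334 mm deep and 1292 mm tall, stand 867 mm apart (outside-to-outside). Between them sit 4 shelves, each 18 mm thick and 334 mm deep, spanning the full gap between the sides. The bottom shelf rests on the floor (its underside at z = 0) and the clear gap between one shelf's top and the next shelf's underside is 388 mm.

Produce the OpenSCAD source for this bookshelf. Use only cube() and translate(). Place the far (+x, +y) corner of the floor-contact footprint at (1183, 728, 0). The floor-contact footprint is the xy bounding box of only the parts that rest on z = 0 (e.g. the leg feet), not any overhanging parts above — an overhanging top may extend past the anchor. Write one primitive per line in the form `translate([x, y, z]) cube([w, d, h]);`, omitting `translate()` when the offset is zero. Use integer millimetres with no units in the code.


translate([316, 394, 0]) cube([24, 334, 1292]);
translate([1159, 394, 0]) cube([24, 334, 1292]);
translate([340, 394, 0]) cube([819, 334, 18]);
translate([340, 394, 406]) cube([819, 334, 18]);
translate([340, 394, 812]) cube([819, 334, 18]);
translate([340, 394, 1218]) cube([819, 334, 18]);


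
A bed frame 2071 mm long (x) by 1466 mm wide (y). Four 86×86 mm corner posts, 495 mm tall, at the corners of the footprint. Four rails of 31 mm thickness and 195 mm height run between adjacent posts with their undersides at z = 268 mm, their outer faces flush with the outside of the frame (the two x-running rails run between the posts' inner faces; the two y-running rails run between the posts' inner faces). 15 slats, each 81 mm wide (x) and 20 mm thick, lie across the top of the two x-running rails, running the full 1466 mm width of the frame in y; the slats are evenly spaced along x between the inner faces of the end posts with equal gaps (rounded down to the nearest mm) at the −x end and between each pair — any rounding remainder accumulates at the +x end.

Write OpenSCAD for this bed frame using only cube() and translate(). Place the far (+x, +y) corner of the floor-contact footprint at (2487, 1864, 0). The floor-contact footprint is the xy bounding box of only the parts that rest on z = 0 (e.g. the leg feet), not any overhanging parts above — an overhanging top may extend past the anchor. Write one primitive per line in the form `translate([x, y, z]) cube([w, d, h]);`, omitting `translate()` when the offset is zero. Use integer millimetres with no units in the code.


translate([416, 398, 0]) cube([86, 86, 495]);
translate([416, 1778, 0]) cube([86, 86, 495]);
translate([2401, 398, 0]) cube([86, 86, 495]);
translate([2401, 1778, 0]) cube([86, 86, 495]);
translate([502, 398, 268]) cube([1899, 31, 195]);
translate([502, 1833, 268]) cube([1899, 31, 195]);
translate([416, 484, 268]) cube([31, 1294, 195]);
translate([2456, 484, 268]) cube([31, 1294, 195]);
translate([544, 398, 463]) cube([81, 1466, 20]);
translate([667, 398, 463]) cube([81, 1466, 20]);
translate([790, 398, 463]) cube([81, 1466, 20]);
translate([913, 398, 463]) cube([81, 1466, 20]);
translate([1036, 398, 463]) cube([81, 1466, 20]);
translate([1159, 398, 463]) cube([81, 1466, 20]);
translate([1282, 398, 463]) cube([81, 1466, 20]);
translate([1405, 398, 463]) cube([81, 1466, 20]);
translate([1528, 398, 463]) cube([81, 1466, 20]);
translate([1651, 398, 463]) cube([81, 1466, 20]);
translate([1774, 398, 463]) cube([81, 1466, 20]);
translate([1897, 398, 463]) cube([81, 1466, 20]);
translate([2020, 398, 463]) cube([81, 1466, 20]);
translate([2143, 398, 463]) cube([81, 1466, 20]);
translate([2266, 398, 463]) cube([81, 1466, 20]);


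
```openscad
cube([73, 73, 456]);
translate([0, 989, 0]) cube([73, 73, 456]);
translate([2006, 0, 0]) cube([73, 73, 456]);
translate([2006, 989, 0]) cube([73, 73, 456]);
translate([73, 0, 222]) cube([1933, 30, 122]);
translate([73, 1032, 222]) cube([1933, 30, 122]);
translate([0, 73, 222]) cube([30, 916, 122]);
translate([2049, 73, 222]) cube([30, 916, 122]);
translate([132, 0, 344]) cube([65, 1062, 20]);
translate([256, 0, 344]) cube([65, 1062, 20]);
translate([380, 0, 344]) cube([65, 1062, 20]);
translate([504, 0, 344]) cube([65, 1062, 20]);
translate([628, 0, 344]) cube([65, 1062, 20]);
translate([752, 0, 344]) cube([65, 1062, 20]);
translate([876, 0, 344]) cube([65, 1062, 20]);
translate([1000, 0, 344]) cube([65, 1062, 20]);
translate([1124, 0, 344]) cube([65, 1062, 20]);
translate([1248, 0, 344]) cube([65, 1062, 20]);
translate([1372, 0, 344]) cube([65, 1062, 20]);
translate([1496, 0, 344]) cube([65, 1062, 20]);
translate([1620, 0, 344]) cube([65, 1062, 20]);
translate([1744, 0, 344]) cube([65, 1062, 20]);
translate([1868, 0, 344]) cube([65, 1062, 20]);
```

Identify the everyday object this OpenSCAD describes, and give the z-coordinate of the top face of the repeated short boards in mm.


A bed frame. The slat-top height is 364 mm.

Four posts, four rails, and a row of slats — a bed frame. Slats sit on the rails at z = 222 + 122 = 344; with slat thickness 20, the top is 364 mm.


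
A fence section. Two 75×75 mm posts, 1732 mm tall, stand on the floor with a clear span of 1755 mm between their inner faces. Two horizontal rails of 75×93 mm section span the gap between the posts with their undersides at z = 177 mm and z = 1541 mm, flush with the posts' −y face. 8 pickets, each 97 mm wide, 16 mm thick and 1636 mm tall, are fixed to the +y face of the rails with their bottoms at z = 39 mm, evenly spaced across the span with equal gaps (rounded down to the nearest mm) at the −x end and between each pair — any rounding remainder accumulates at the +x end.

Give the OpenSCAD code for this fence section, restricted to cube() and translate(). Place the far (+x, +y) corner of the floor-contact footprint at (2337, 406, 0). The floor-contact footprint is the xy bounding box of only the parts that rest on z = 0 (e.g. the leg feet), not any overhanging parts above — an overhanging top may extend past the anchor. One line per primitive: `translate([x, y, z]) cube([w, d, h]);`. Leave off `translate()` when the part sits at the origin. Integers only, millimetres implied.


translate([432, 331, 0]) cube([75, 75, 1732]);
translate([2262, 331, 0]) cube([75, 75, 1732]);
translate([507, 331, 177]) cube([1755, 75, 93]);
translate([507, 331, 1541]) cube([1755, 75, 93]);
translate([615, 406, 39]) cube([97, 16, 1636]);
translate([820, 406, 39]) cube([97, 16, 1636]);
translate([1025, 406, 39]) cube([97, 16, 1636]);
translate([1230, 406, 39]) cube([97, 16, 1636]);
translate([1435, 406, 39]) cube([97, 16, 1636]);
translate([1640, 406, 39]) cube([97, 16, 1636]);
translate([1845, 406, 39]) cube([97, 16, 1636]);
translate([2050, 406, 39]) cube([97, 16, 1636]);


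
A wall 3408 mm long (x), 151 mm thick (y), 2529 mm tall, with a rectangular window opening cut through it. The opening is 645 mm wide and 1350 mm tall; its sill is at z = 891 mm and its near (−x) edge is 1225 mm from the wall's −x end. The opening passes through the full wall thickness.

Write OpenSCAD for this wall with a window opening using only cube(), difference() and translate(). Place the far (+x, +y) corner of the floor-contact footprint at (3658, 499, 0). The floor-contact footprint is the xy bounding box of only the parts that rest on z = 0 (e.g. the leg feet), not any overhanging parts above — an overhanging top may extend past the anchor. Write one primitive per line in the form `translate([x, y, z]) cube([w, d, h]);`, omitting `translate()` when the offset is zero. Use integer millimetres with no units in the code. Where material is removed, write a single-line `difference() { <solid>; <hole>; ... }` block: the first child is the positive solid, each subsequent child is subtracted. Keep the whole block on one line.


difference() { translate([250, 348, 0]) cube([3408, 151, 2529]); translate([1475, 348, 891]) cube([645, 151, 1350]); }


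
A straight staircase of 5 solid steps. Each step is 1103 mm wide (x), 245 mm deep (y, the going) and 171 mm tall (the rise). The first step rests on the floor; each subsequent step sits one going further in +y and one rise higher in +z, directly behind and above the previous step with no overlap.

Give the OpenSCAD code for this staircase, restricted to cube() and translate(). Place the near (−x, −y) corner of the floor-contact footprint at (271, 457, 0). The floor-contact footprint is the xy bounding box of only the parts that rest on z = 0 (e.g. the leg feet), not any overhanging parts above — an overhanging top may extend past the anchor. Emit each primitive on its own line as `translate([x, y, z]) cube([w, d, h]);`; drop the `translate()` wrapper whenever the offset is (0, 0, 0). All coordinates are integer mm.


translate([271, 457, 0]) cube([1103, 245, 171]);
translate([271, 702, 171]) cube([1103, 245, 171]);
translate([271, 947, 342]) cube([1103, 245, 171]);
translate([271, 1192, 513]) cube([1103, 245, 171]);
translate([271, 1437, 684]) cube([1103, 245, 171]);


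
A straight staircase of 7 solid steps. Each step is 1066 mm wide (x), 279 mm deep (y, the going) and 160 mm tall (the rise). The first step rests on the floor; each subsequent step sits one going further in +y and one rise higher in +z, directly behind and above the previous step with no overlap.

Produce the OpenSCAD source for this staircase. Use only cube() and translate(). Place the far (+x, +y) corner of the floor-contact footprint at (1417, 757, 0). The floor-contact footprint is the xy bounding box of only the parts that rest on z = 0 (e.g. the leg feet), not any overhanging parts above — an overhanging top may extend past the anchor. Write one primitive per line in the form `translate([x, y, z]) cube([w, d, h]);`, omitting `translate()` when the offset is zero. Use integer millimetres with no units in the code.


translate([351, 478, 0]) cube([1066, 279, 160]);
translate([351, 757, 160]) cube([1066, 279, 160]);
translate([351, 1036, 320]) cube([1066, 279, 160]);
translate([351, 1315, 480]) cube([1066, 279, 160]);
translate([351, 1594, 640]) cube([1066, 279, 160]);
translate([351, 1873, 800]) cube([1066, 279, 160]);
translate([351, 2152, 960]) cube([1066, 279, 160]);


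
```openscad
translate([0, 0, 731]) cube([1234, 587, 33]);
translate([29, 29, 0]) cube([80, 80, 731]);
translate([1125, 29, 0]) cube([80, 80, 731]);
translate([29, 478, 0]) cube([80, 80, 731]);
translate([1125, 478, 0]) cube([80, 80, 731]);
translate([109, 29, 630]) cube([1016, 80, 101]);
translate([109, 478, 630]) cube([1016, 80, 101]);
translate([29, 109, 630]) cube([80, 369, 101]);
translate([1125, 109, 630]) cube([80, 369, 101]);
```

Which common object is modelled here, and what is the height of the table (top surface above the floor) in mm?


A table. The table height is 764 mm.

A 1234×587×33 slab sits at z = 731 on four 80 mm square posts — a table. The top surface is at 731 + 33 = 764 mm.


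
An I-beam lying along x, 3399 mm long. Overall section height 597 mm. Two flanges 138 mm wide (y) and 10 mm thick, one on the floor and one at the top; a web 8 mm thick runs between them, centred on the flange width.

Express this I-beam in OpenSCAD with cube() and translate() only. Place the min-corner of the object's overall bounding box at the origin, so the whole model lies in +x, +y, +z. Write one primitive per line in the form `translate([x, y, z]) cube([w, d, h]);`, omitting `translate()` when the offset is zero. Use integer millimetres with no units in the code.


cube([3399, 138, 10]);
translate([0, 65, 10]) cube([3399, 8, 577]);
translate([0, 0, 587]) cube([3399, 138, 10]);


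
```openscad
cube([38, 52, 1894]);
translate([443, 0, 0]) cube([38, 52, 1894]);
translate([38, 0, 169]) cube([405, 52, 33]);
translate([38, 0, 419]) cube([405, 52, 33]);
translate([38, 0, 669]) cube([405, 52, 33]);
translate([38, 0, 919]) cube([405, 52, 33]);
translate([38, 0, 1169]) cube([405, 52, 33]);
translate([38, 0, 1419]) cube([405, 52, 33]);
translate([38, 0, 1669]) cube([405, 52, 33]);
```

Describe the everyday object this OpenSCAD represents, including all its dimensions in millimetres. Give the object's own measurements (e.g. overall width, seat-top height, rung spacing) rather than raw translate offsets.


A straight ladder. Two 38×52 mm vertical rails, 1894 mm tall, stand 481 mm apart (outside-to-outside) with their front faces coplanar on the −y side. 7 rungs, each 52 mm deep and 33 mm tall, span between the inner faces of the rails, front faces flush with the rails. The lowest rung's underside is at z = 169 mm and rungs are spaced 250 mm apart (underside to underside).


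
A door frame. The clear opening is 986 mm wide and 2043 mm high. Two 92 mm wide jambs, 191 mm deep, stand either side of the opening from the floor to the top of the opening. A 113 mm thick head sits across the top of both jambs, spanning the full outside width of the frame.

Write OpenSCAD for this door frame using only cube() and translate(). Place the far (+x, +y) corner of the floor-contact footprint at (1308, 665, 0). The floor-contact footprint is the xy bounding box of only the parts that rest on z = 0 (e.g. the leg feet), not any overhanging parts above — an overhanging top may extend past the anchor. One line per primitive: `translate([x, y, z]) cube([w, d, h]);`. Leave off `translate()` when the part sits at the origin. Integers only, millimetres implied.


translate([138, 474, 0]) cube([92, 191, 2043]);
translate([1216, 474, 0]) cube([92, 191, 2043]);
translate([138, 474, 2043]) cube([1170, 191, 113]);


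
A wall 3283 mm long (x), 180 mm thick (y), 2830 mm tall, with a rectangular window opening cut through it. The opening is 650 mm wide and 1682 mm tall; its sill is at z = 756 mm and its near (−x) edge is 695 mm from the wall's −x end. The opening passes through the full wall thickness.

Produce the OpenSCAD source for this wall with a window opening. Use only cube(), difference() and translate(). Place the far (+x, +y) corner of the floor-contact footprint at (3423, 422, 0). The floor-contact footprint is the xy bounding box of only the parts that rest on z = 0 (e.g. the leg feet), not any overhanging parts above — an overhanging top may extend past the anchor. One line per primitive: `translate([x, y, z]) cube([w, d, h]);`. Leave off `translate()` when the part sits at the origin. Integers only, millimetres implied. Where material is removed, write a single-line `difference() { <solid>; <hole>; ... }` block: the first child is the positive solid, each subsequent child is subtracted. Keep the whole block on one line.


difference() { translate([140, 242, 0]) cube([3283, 180, 2830]); translate([835, 242, 756]) cube([650, 180, 1682]); }


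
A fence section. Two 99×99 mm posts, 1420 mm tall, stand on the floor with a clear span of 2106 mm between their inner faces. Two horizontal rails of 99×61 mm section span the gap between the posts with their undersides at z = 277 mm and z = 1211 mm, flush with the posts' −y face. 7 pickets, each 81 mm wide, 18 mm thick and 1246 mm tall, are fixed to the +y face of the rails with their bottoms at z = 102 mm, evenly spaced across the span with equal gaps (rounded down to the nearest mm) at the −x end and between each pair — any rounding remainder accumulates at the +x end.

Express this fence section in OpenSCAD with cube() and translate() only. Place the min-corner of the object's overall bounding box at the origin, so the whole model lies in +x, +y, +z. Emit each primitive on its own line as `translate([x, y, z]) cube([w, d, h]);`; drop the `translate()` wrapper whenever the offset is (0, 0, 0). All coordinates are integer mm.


cube([99, 99, 1420]);
translate([2205, 0, 0]) cube([99, 99, 1420]);
translate([99, 0, 277]) cube([2106, 99, 61]);
translate([99, 0, 1211]) cube([2106, 99, 61]);
translate([291, 99, 102]) cube([81, 18, 1246]);
translate([564, 99, 102]) cube([81, 18, 1246]);
translate([837, 99, 102]) cube([81, 18, 1246]);
translate([1110, 99, 102]) cube([81, 18, 1246]);
translate([1383, 99, 102]) cube([81, 18, 1246]);
translate([1656, 99, 102]) cube([81, 18, 1246]);
translate([1929, 99, 102]) cube([81, 18, 1246]);


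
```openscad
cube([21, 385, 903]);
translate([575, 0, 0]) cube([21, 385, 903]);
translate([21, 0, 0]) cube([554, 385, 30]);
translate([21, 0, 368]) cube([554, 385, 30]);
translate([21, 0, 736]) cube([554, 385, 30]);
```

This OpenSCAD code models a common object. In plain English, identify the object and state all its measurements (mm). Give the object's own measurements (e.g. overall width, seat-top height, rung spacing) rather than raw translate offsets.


An open bookshelf. Two side panels, each 21 mm thick, 385 mm deep and 903 mm tall, stand 596 mm apart (outside-to-outside). Between them sit 3 shelves, each 30 mm thick and 385 mm deep, spanning the full gap between the sides. The bottom shelf rests on the floor (its underside at z = 0) and the clear gap between one shelf's top and the next shelf's underside is 338 mm.


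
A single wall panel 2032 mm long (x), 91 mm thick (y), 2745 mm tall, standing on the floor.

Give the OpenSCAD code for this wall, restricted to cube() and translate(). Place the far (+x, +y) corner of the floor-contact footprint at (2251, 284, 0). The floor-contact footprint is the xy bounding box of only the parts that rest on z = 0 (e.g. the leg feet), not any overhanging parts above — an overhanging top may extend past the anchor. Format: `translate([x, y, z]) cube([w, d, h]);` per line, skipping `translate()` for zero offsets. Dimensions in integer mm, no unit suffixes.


translate([219, 193, 0]) cube([2032, 91, 2745]);


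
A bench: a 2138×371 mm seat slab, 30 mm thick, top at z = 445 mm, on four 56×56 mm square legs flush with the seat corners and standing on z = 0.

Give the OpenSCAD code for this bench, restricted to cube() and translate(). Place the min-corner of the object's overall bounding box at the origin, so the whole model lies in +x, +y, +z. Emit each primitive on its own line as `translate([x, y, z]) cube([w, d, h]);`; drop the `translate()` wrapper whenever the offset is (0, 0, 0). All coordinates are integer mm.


// leg_h = 445 − 30 = 415
translate([0, 0, 415]) cube([2138, 371, 30]);
cube([56, 56, 415]);
translate([0, 315, 0]) cube([56, 56, 415]);
translate([2082, 0, 0]) cube([56, 56, 415]);
translate([2082, 315, 0]) cube([56, 56, 415]);


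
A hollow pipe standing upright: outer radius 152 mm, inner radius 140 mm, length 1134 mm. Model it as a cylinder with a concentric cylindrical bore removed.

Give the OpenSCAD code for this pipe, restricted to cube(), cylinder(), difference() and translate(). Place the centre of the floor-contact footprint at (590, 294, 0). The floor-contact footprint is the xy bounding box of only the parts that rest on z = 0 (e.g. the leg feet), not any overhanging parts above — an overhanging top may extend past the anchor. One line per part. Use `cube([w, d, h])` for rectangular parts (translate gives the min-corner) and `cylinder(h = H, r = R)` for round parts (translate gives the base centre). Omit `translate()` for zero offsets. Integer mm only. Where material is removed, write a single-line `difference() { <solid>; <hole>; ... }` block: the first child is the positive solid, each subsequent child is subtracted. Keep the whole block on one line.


difference() { translate([590, 294, 0]) cylinder(h = 1134, r = 152); translate([590, 294, 0]) cylinder(h = 1134, r = 140); }


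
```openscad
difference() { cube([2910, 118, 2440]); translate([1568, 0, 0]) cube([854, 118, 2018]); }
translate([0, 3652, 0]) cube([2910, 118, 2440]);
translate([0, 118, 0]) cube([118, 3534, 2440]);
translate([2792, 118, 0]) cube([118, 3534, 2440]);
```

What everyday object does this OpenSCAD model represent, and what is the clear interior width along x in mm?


A single room. The interior width is 2674 mm.

Four walls enclosing a rectangle with a door in the front wall — a room. Outside width 2910 minus two 118 mm walls gives 2674 mm.


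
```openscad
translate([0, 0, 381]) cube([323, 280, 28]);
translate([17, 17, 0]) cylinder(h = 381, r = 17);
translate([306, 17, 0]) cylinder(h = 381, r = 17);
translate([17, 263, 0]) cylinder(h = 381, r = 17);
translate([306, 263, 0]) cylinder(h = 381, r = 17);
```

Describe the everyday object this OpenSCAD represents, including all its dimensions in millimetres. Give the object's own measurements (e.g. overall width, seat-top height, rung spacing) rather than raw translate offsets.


A simple wooden stool: a rectangular seat 323 mm (x) by 280 mm (y), 28 mm thick, top face at z = 409 mm, on four round legs, each 34 mm in diameter. The legs rest on z = 0, each leg's axis is inset half a diameter from the nearest pair of seat edges (so the leg's bounding box is flush with the corner).


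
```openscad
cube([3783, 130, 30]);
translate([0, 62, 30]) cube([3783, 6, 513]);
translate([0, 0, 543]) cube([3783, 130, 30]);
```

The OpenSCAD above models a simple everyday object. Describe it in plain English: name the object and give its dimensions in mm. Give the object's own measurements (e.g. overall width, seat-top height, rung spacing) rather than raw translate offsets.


An I-beam lying along x, 3783 mm long. Overall section height 573 mm. Two flanges 130 mm wide (y) and 30 mm thick, one on the floor and one at the top; a web 6 mm thick runs between them, centred on the flange width.


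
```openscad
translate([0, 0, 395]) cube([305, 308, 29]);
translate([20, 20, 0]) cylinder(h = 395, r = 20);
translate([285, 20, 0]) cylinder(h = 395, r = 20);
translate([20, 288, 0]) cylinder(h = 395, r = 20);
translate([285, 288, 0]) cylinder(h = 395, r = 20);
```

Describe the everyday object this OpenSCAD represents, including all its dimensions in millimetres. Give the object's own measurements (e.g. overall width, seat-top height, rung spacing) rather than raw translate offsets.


A simple wooden stool: a rectangular seat 305 mm (x) by 308 mm (y), 29 mm thick, top face at z = 424 mm, on four round legs, each 40 mm in diameter. The legs rest on z = 0, each leg's axis is inset half a diameter from the nearest pair of seat edges (so the leg's bounding box is flush with the corner).


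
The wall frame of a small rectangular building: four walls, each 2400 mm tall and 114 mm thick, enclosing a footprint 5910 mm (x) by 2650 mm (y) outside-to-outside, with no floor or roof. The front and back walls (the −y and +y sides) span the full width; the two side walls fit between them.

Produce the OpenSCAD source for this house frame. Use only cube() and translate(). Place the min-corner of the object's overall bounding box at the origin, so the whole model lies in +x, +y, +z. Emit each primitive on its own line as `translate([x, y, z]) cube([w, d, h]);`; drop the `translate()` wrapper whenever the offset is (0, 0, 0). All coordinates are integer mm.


cube([5910, 114, 2400]);
translate([0, 2536, 0]) cube([5910, 114, 2400]);
translate([0, 114, 0]) cube([114, 2422, 2400]);
translate([5796, 114, 0]) cube([114, 2422, 2400]);


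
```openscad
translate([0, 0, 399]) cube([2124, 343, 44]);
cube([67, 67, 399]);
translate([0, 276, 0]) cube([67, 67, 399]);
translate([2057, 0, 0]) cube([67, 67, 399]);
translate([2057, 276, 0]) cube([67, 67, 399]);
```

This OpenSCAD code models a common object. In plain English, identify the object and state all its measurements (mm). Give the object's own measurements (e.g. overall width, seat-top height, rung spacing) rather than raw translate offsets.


A long wooden bench with a 2124 mm (x) × 343 mm (y) seat, 44 mm thick, its top surface 443 mm above the floor. Four 67 mm square legs at the seat corners, flush with the edges, run from z = 0 to the seat underside.
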